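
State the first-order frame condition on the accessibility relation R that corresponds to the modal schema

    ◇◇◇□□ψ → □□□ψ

This is a Sahlqvist (Geach-type) schema ◇^3□^2ψ → □^3◇^0ψ.
Minimal-valuation argument: fix x; take any y with xR^3y and any z with xR^3z. Set V(ψ) to the set of worlds R-reachable from y in exactly 2 steps. Then □^2ψ holds at y, so the antecedent holds at x; validity forces ◇^0ψ at z, giving a w with zR^0w and yR^2w.
First-order correspondent: ∀x ∀y ∀z ((xR³y ∧ xR³z) → ∃w (yR²w ∧ z = w)).

∀x ∀y ∀z ((xR³y ∧ xR³z) → ∃w (yR²w ∧ z = w))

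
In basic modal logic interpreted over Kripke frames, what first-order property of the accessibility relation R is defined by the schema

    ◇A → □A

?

partial functionality: ∀x ∀y ∀z (Rxy ∧ Rxz → y = z)

Suppose ◇A→□A is valid. Take Rxy, Rxz and set V(A)={y}. Then ◇A at x, so □A at x, so A at z, i.e. z=y.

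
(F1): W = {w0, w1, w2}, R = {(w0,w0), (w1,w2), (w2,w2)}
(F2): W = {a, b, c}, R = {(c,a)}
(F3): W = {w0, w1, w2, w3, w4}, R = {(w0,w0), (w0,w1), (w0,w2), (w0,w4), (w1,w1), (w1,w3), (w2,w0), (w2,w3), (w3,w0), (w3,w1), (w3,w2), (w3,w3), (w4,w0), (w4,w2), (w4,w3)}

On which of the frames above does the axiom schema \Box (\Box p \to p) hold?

Frame correspondent (Sahlqvist): \forall x \forall y (Rxy \to Ryy) — i.e. shift-reflexivity.
(F1): holds.
(F2): fails — Rca but not Raa.
(F3): fails — Rw0w4 but not Rw4w4.

(F1)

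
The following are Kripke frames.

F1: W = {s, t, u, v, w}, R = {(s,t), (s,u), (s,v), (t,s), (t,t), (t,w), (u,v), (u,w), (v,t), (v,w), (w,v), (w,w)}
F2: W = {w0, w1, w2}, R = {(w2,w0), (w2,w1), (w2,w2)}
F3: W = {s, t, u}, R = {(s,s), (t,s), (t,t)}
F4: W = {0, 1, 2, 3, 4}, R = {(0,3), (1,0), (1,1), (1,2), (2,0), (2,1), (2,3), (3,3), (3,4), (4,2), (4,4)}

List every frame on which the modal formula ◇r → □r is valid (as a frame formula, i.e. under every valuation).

Frame correspondent (Sahlqvist): ∀x ∀y ∀z (Rxy ∧ Rxz → y = z) — i.e. partial functionality.
F1: fails — s sees both t and u.
F2: fails — w2 sees both w0 and w1.
F3: fails — t sees both s and t.
F4: fails — 1 sees both 0 and 1.
Valid on no frame.

none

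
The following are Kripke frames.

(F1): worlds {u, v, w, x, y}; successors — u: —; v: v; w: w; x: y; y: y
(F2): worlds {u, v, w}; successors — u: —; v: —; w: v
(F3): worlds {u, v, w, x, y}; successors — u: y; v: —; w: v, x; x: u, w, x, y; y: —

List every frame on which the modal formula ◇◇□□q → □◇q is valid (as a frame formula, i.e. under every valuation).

The schema corresponds to a generalized confluence (Geach) condition: ∀x ∀y ∀z ((xR²y ∧ xRz) → ∃w (yR²w ∧ zRw)).
(F1): ✓.
(F2): ✓.
(F3): fails — wR²u, wRv but no t with uR²t and vRt.
Valid on: (F1), (F2).

(F1), (F2)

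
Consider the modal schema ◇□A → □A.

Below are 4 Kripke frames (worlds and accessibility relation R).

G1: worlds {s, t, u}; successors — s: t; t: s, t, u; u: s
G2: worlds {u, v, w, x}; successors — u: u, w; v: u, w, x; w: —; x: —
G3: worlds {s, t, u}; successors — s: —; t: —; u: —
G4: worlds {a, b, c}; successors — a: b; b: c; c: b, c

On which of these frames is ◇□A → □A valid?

The schema corresponds to the Euclidean property: ∀x ∀y ∀z (Rxy ∧ Rxz → Ryz).
G1: fails — Rts and Rts but not Rss.
G2: fails — Ruw and Ruw but not Rww.
G3: holds.
G4: fails — Rab and Rab but not Rbb.
Valid on: G3.

G3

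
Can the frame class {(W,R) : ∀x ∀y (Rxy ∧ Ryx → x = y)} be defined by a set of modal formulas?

Not modally definable

If a class were modally definable it would be closed under surjective bounded morphisms (Goldblatt–Thomason).
The 4-cycle (worlds w0,w1,w2,w3 with w0→w1→w2→w3→w0) is antisymmetric. Sending even-indexed worlds to • and odd-indexed worlds to ∘ is a surjective bounded morphism onto the two-world frame with •↔∘, which is not antisymmetric.
So no modal formula (or set of formulas) defines exactly the antisymmetric frames.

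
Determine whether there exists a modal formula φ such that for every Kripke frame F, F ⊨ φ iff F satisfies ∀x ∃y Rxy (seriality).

Definable; □p → ◇p defines it

This is a Sahlqvist condition; the D axiom □p → ◇p defines it.
Suppose □p→◇p is valid. At any x set V(p)=W. Then □p at x, so ◇p at x, so x has a successor.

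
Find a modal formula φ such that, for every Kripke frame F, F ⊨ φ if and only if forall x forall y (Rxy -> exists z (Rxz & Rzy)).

□□s → □s

This is density; the standard corresponding axiom is C4: □□s → □s.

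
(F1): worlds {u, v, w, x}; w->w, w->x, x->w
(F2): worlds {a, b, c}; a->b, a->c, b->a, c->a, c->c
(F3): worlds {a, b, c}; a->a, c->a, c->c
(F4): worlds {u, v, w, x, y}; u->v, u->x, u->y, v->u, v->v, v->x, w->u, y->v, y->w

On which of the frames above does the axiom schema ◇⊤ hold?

(F2)

Frame correspondent (Sahlqvist): ∀x ∃y Rxy — i.e. seriality.
(F1): fails — world u has no successor.
(F2): holds.
(F3): fails — world b has no successor.
(F4): fails — world x has no successor.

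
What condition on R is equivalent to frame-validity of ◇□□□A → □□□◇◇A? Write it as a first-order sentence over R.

∀x ∀y ∀z ((xRy ∧ xR³z) → ∃w (yR³w ∧ zR²w))

This is a Sahlqvist (Geach-type) schema ◇^1□^3A → □^3◇^2A.
Minimal-valuation argument: fix x; take any y with xR^1y and any z with xR^3z. Set V(A) to the set of worlds R-reachable from y in exactly 3 steps. Then □^3A holds at y, so the antecedent holds at x; validity forces ◇^2A at z, giving a w with zR^2w and yR^3w.
First-order correspondent: ∀x ∀y ∀z ((xRy ∧ xR³z) → ∃w (yR³w ∧ zR²w)).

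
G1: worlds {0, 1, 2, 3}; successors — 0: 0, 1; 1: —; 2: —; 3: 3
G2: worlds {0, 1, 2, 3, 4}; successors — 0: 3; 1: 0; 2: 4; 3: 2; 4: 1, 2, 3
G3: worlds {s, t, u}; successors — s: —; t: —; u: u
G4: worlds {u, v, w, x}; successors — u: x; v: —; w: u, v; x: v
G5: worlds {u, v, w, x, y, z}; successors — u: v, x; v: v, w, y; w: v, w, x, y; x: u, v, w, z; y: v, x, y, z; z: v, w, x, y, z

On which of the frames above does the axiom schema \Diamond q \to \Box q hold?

G3

The schema corresponds to partial functionality: \forall x \forall y \forall z (Rxy \wedge Rxz \to y = z).
G1: fails — 0 sees both 0 and 1.
G2: fails — 4 sees both 1 and 2.
G3: condition met.
G4: fails — w sees both u and v.
G5: fails — u sees both v and x.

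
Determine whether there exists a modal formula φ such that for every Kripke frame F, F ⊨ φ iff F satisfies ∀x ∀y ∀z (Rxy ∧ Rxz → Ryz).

Yes, by ◇r → □◇r

This is a Sahlqvist condition; the 5 axiom ◇r → □◇r defines it.
Suppose ◇r→□◇r is valid. Take Rxy, Rxz and set V(r)={y}. Then ◇r at x, so □◇r at x, so ◇r at z, so some w with Rzw has r; w=y, i.e. Rzy. By symmetry of the argument, Ryz.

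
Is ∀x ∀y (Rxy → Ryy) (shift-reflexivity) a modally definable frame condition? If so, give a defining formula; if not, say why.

This is a Sahlqvist condition; the T□ axiom □(□q → q) defines it.
Suppose □(□q→q) is valid. Take Rxy and set V(q)={w : Ryw}. Then at y, □q holds; since □(□q→q) at x, □q→q at y, so q at y, i.e. Ryy.

Yes, by □(□q → q)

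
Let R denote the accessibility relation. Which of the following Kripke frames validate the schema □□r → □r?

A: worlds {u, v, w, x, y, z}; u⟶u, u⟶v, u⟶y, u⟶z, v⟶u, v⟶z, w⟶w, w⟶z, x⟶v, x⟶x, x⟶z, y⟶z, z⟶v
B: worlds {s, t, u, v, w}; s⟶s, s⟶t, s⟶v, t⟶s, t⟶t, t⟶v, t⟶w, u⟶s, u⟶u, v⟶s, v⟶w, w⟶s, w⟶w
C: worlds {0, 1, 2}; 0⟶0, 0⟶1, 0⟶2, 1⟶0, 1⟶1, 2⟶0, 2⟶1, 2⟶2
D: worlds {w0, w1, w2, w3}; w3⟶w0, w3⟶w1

This is the axiom for density; its first-order frame correspondent is ∀x ∀y (Rxy → ∃z (Rxz ∧ Rzy)).
A: fails — Ryz but no t with Ryt and Rtz.
B: condition met.
C: condition met.
D: fails — Rw3w1 but no z with Rw3z and Rzw1.
Valid on: B, C.

B, C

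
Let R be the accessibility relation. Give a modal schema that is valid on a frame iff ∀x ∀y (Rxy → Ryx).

A defining formula is s → □◇s (the B axiom).
Suppose s→□◇s is valid. Take Rxy and set V(s)={x}. Then s at x, so □◇s at x, so ◇s at y, so some z with Ryz has s; z=x, i.e. Ryx.

s → □◇s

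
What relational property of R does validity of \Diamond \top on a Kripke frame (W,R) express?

Seriality

◇⊤ holds at w iff w has a successor, so frame-validity of ◇⊤ is exactly seriality. Equivalently via □q → ◇q:
Suppose □q→◇q is valid. At any x set V(q)=W. Then □q at x, so ◇q at x, so x has a successor.
Conversely, any frame satisfying \forall x \exists y Rxy validates the schema.
So the correspondent is seriality.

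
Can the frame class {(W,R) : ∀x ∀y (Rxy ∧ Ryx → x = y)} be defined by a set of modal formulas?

If a class were modally definable it would be closed under surjective bounded morphisms (Goldblatt–Thomason).
The 6-cycle (worlds s,t,u,v,w,x with s→t→u→v→w→x→s) is antisymmetric. Sending even-indexed worlds to • and odd-indexed worlds to ∘ is a surjective bounded morphism onto the two-world frame with •↔∘, which is not antisymmetric.
So the class is not modally definable.

Not definable by any modal formula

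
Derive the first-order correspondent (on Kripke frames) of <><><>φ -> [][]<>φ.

forall x forall y forall z ((x R^3 y & x R^2 z) -> exists w (y = w & zRw))

This is a Sahlqvist (Geach-type) schema ◇^3□^0φ → □^2◇^1φ.
First-order correspondent: forall x forall y forall z ((x R^3 y & x R^2 z) -> exists w (y = w & zRw)).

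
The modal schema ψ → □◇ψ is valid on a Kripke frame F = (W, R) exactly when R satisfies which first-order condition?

Suppose ψ→□◇ψ is valid. Take Rxy and set V(ψ)={x}. Then ψ at x, so □◇ψ at x, so ◇ψ at y, so some z with Ryz has ψ; z=x, i.e. Ryx.

symmetry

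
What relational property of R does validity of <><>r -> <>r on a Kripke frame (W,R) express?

Replacing r by ¬r and contraposing gives the equivalent schema □r → □□r.
Suppose □r→□□r is valid. Take Rxy, Ryz and set V(r)={w : Rxw}. Then □r at x, so □□r at x, so □r at y, so r at z, i.e. Rxz.
The converse is a direct semantic check.
Frame condition: forall x forall y forall z (Rxy & Ryz -> Rxz).

transitivity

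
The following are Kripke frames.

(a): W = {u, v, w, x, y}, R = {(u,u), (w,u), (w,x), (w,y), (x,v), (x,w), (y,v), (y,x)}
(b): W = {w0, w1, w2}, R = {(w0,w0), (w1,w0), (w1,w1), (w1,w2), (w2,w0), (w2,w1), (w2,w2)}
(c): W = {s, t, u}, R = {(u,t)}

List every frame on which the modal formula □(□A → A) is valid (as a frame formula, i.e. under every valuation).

The schema corresponds to shift-reflexivity: ∀x ∀y (Rxy → Ryy).
(a): fails — Rxw but not Rww.
(b): condition met.
(c): fails — Rut but not Rtt.

(b)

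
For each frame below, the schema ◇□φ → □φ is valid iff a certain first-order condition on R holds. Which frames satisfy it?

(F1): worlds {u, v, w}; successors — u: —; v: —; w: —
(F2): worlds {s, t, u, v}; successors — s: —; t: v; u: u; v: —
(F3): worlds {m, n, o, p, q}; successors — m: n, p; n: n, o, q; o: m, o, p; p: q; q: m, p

(F1)

Frame correspondent (Sahlqvist): ∀x ∀y ∀z (Rxy ∧ Rxz → Ryz) — i.e. the Euclidean property.
(F1): ✓.
(F2): fails — Rtv and Rtv but not Rvv.
(F3): fails — Rmn and Rmp but not Rnp.
Valid on: (F1).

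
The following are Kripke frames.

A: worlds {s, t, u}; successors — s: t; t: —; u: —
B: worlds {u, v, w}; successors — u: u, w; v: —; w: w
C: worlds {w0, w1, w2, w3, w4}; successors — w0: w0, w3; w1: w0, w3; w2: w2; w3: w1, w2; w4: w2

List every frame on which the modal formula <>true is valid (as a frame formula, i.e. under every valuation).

C

Frame correspondent (Sahlqvist): forall x exists y Rxy — i.e. seriality.
A: fails — world t has no successor.
B: fails — world v has no successor.
C: satisfies the condition.
Valid on: C.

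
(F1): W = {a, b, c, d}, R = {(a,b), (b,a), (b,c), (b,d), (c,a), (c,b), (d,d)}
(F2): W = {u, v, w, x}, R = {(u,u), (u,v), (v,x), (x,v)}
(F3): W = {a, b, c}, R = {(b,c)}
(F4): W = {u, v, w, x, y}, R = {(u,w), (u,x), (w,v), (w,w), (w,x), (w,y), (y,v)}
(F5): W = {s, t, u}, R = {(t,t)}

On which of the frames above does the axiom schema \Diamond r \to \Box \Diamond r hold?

(F5)

This is the axiom for the Euclidean property; its first-order frame correspondent is \forall x \forall y \forall z (Rxy \wedge Rxz \to Ryz).
(F1): fails — Rab and Rab but not Rbb.
(F2): fails — Ruv and Ruv but not Rvv.
(F3): fails — Rbc and Rbc but not Rcc.
(F4): fails — Rux and Ruw but not Rxw.
(F5): holds.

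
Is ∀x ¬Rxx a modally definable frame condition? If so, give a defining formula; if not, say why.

Not definable by any modal formula

Any modally definable frame class is closed under surjective bounded morphisms.
The 3-cycle (worlds s,t,u with s→t→u→s) is irreflexive, and the map sending every world to a single reflexive point • is a surjective bounded morphism (forth: every edge maps to (•,•); back: every world has a successor). So any modal formula valid on the 3-cycle is also valid on the reflexive point, which is not irreflexive.
So the class is not modally definable.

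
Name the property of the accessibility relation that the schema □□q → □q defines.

Suppose □□q→□q is valid. Take Rxy and set V(q)={w : xR²w}. Then □□q at x, so □q at x, so q at y, i.e. ∃z(Rxz∧Rzy).
The converse is a direct semantic check.
So the correspondent is density.

density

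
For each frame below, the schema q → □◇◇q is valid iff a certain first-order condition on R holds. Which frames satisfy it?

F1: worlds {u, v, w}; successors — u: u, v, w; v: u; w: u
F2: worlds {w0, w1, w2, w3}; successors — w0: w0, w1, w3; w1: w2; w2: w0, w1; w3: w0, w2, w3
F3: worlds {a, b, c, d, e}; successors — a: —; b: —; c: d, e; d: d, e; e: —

This is the axiom for a generalized confluence (Geach) condition; its first-order frame correspondent is ∀x ∀z (xRz → ∃w (x = w ∧ zR²w)).
F1: condition met.
F2: fails — w2Rw1 but no w with w2=w and w1R²w.
F3: fails — cRd but no w with c=w and dR²w.
Valid on: F1.

F1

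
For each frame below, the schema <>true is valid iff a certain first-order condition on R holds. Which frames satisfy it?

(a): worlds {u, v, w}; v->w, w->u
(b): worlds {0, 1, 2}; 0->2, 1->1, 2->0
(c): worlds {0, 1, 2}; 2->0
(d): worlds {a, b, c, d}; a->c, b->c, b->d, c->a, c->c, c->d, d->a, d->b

Frame correspondent (Sahlqvist): forall x exists y Rxy — i.e. seriality.
(a): fails — world u has no successor.
(b): satisfies the condition.
(c): fails — world 0 has no successor.
(d): satisfies the condition.
Valid on: (b), (d).

(b), (d)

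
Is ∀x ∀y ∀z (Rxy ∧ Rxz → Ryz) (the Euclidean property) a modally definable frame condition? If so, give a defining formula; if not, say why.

The condition is the Euclidean property. A defining modal formula is ◇p → □◇p.
Suppose ◇p→□◇p is valid. Take Rxy, Rxz and set V(p)={y}. Then ◇p at x, so □◇p at x, so ◇p at z, so some w with Rzw has p; w=y, i.e. Rzy. By symmetry of the argument, Ryz.

Yes — defined by ◇p → □◇p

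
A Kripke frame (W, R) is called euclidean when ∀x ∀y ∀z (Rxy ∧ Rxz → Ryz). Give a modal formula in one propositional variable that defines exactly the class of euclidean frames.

This is the Euclidean property; the standard corresponding axiom is 5: ◇p → □◇p.
Suppose ◇p→□◇p is valid. Take Rxy, Rxz and set V(p)={y}. Then ◇p at x, so □◇p at x, so ◇p at z, so some w with Rzw has p; w=y, i.e. Rzy. By symmetry of the argument, Ryz.

◇p → □◇p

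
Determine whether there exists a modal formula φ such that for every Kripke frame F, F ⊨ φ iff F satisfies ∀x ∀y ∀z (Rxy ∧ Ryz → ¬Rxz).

If a class were modally definable it would be closed under surjective bounded morphisms (Goldblatt–Thomason).
The 7-cycle (worlds 0,1,2,3,4,5,6 with 0→1→2→3→4→5→6→0) is intransitive. Mapping every world to a single reflexive point • is a surjective bounded morphism; the reflexive point is not intransitive (R••∧R•• but R••).
So no modal formula (or set of formulas) defines exactly the intransitive frames.

Not definable by any modal formula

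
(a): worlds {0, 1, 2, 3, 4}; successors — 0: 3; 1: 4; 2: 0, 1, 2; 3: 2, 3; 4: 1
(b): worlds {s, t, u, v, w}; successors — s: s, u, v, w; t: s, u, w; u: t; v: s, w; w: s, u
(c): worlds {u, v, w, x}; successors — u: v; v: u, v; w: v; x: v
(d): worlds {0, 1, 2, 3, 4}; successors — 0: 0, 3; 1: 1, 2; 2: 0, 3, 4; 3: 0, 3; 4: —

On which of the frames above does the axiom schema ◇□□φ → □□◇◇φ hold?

(b), (c)

Frame correspondent (Sahlqvist): ∀x ∀y ∀z ((xRy ∧ xR²z) → ∃w (yR²w ∧ zR²w)) — i.e. a generalized confluence (Geach) condition.
(a): fails — 1R4, 1R²1 but no w with 4R²w and 1R²w.
(b): holds.
(c): holds.
(d): fails — 1R1, 1R²4 but no w with 1R²w and 4R²w.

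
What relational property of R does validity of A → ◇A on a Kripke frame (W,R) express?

Replacing A by ¬A and contraposing gives the equivalent schema □A → A.
Suppose □A→A is valid. At any x set V(A)={w : Rxw}. Then □A holds at x, so A holds at x, i.e. Rxx.

reflexivity: ∀x Rxx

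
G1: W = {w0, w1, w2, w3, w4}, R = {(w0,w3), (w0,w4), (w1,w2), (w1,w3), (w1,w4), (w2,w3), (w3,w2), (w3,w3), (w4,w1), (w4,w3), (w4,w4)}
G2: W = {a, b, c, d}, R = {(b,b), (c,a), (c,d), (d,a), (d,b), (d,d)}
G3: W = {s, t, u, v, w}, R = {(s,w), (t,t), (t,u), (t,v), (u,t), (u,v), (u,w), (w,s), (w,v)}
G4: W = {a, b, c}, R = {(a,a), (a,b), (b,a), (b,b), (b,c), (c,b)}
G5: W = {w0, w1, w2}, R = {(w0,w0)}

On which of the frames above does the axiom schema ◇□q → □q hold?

Frame correspondent (Sahlqvist): ∀x ∀y ∀z (Rxy ∧ Rxz → Ryz) — i.e. the Euclidean property.
G1: fails — Rw0w3 and Rw0w4 but not Rw3w4.
G2: fails — Rca and Rcd but not Rad.
G3: fails — Rsw and Rsw but not Rww.
G4: fails — Rbc and Rbc but not Rcc.
G5: satisfies the condition.

G5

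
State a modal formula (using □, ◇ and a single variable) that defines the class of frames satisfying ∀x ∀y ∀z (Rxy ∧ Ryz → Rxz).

A defining formula is □p → □□p (the 4 axiom).
Suppose □p→□□p is valid. Take Rxy, Ryz and set V(p)={w : Rxw}. Then □p at x, so □□p at x, so □p at y, so p at z, i.e. Rxz.

□p → □□p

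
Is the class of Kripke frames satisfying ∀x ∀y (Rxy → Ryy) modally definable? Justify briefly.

Yes: it is shift-reflexivity, defined by the T□ schema □(□q → q).
Suppose □(□q→q) is valid. Take Rxy and set V(q)={w : Ryw}. Then at y, □q holds; since □(□q→q) at x, □q→q at y, so q at y, i.e. Ryy.

Yes — defined by □(□q → q)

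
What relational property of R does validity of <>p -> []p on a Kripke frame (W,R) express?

Suppose ◇p→□p is valid. Take Rxy, Rxz and set V(p)={y}. Then ◇p at x, so □p at x, so p at z, i.e. z=y.
Conversely, any frame satisfying forall x forall y forall z (Rxy & Rxz -> y = z) validates the schema.
So the correspondent is partial functionality.

Partial functionality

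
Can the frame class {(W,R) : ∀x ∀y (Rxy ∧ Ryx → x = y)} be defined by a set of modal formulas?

Any modally definable frame class is closed under surjective bounded morphisms.
The 6-cycle (worlds s,t,u,v,w,x with s→t→u→v→w→x→s) is antisymmetric. Sending even-indexed worlds to a and odd-indexed worlds to b is a surjective bounded morphism onto the two-world frame with a↔b, which is not antisymmetric.
So no modal formula (or set of formulas) defines exactly the antisymmetric frames.

Not definable by any modal formula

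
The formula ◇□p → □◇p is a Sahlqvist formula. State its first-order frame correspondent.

Suppose ◇□p→□◇p is valid. Take Rxy, Rxz and set V(p)={w : Ryw}. Then □p at y so ◇□p at x, so □◇p at x, so ◇p at z, giving w with Rzw and Ryw.

convergence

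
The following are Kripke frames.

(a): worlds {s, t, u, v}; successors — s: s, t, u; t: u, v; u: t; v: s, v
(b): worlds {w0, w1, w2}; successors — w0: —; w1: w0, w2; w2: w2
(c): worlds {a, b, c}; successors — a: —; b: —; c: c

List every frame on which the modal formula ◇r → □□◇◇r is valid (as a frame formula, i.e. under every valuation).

The schema corresponds to a generalized confluence (Geach) condition: ∀x ∀y ∀z ((xRy ∧ xR²z) → ∃w (y = w ∧ zR²w)).
(a): fails — sRs, sR²u but no w with s=w and uR²w.
(b): fails — w1Rw0, w1R²w2 but no w with w0=w and w2R²w.
(c): holds.
Valid on: (c).

(c)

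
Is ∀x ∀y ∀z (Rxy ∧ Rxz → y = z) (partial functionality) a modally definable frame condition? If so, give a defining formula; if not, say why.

This is a Sahlqvist condition; the CD axiom ◇r → □r defines it.

Yes — defined by ◇r → □r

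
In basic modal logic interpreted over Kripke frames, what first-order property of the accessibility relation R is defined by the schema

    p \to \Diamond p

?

This schema is equivalent to the T axiom □p → p.
Its frame correspondent is reflexivity — \forall x Rxx.

reflexivity: \forall x Rxx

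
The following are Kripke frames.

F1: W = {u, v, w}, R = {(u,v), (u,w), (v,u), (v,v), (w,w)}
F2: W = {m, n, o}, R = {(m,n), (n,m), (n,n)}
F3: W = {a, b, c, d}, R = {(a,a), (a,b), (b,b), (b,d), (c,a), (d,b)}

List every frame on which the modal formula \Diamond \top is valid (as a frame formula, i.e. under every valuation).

The schema corresponds to seriality: \forall x \exists y Rxy.
F1: condition met.
F2: fails — world o has no successor.
F3: condition met.
Valid on: F1, F3.

F1, F3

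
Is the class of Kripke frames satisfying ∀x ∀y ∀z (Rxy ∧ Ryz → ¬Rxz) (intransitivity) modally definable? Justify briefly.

Any modally definable frame class is closed under surjective bounded morphisms.
The 3-cycle (worlds a,b,c with a→b→c→a) is intransitive. Mapping every world to a single reflexive point • is a surjective bounded morphism; the reflexive point is not intransitive (R••∧R•• but R••).
So no modal formula (or set of formulas) defines exactly the intransitive frames.

Not definable by any modal formula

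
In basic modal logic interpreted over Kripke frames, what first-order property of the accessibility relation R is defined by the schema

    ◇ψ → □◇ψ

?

Suppose ◇ψ→□◇ψ is valid. Take Rxy, Rxz and set V(ψ)={y}. Then ◇ψ at x, so □◇ψ at x, so ◇ψ at z, so some w with Rzw has ψ; w=y, i.e. Rzy. By symmetry of the argument, Ryz.

the Euclidean property: ∀x ∀y ∀z (Rxy ∧ Rxz → Ryz)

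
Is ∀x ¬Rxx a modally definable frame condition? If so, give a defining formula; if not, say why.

If a class were modally definable it would be closed under surjective bounded morphisms (Goldblatt–Thomason).
The 5-cycle (worlds a,b,c,d,e with a→b→c→d→e→a) is irreflexive, and the map sending every world to a single reflexive point • is a surjective bounded morphism (forth: every edge maps to (•,•); back: every world has a successor). So any modal formula valid on the 5-cycle is also valid on the reflexive point, which is not irreflexive.
So no modal formula (or set of formulas) defines exactly the irreflexive frames.

Not definable by any modal formula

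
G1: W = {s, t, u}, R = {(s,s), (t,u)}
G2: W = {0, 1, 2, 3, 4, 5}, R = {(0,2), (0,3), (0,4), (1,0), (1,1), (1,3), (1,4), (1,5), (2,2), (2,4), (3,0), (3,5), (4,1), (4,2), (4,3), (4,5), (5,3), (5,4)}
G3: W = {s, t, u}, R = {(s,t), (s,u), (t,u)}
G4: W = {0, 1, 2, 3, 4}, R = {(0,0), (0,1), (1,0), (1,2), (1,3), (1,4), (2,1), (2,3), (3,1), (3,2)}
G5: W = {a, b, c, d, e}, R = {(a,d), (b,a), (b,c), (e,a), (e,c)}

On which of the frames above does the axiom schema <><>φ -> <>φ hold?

G1, G3

Frame correspondent (Sahlqvist): forall x forall y (x R^2 y -> exists w (y = w & xRw)) — i.e. a generalized confluence (Geach) condition.
G1: holds.
G2: fails — 0R²0 but no w with 0=w and 0Rw.
G3: holds.
G4: fails — 0R²2 but no w with 2=w and 0Rw.
G5: fails — bR²d but no w with d=w and bRw.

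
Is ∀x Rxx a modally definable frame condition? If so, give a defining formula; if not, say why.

The condition is reflexivity. A defining modal formula is □q → q.
Suppose □q→q is valid. At any x set V(q)={w : Rxw}. Then □q holds at x, so q holds at x, i.e. Rxx.

Yes — defined by □q → q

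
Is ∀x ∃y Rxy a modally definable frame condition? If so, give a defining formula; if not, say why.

Yes, by □p → ◇p

This is a Sahlqvist condition; the D axiom □p → ◇p defines it.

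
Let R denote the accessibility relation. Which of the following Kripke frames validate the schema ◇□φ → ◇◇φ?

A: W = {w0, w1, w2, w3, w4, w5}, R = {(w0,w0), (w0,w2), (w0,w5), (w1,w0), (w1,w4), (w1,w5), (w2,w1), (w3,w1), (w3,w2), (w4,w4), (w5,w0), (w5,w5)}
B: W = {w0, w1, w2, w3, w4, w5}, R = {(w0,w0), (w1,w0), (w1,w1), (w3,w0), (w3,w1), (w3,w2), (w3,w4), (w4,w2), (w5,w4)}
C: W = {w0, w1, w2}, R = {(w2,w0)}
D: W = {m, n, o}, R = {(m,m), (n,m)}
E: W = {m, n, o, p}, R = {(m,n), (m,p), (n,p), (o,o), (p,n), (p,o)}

Frame correspondent (Sahlqvist): ∀x ∀y (xRy → ∃w (yRw ∧ xR²w)) — i.e. a generalized confluence (Geach) condition.
A: condition met.
B: fails — w3Rw2 but no w with w2Rw and w3R²w.
C: fails — w2Rw0 but no w with w0Rw and w2R²w.
D: condition met.
E: condition met.

A, D, E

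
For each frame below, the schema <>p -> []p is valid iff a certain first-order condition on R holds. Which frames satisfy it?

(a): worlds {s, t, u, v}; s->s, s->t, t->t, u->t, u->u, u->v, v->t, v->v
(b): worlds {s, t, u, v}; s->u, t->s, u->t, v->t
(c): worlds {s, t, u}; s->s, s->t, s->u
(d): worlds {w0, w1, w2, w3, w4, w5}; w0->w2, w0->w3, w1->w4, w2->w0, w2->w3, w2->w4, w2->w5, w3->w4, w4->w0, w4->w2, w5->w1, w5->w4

Frame correspondent (Sahlqvist): forall x forall y forall z (Rxy & Rxz -> y = z) — i.e. partial functionality.
(a): fails — s sees both s and t.
(b): satisfies the condition.
(c): fails — s sees both s and t.
(d): fails — w0 sees both w2 and w3.
Valid on: (b).

(b)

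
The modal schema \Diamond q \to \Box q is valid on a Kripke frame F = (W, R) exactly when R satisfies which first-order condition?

partial functionality

Suppose ◇q→□q is valid. Take Rxy, Rxz and set V(q)={y}. Then ◇q at x, so □q at x, so q at z, i.e. z=y.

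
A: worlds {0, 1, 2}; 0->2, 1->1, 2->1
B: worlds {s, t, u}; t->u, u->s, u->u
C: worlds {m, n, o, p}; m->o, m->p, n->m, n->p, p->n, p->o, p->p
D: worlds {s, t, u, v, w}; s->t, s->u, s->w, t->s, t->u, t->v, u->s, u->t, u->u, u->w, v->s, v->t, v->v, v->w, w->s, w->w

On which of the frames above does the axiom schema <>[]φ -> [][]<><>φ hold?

A, D

This is the axiom for a generalized confluence (Geach) condition; its first-order frame correspondent is forall x forall y forall z ((xRy & x R^2 z) -> exists w (yRw & z R^2 w)).
A: holds.
B: fails — tRu, tR²s but no w with uRw and sR²w.
C: fails — mRo, mR²n but no w with oRw and nR²w.
D: holds.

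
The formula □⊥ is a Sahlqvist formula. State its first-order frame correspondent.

This is the Ver axiom.
Its frame correspondent is emptiness of R — ∀x ∀y ¬Rxy.

emptiness of R: ∀x ∀y ¬Rxy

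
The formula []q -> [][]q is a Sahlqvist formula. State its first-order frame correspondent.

Suppose □q→□□q is valid. Take Rxy, Ryz and set V(q)={w : Rxw}. Then □q at x, so □□q at x, so □q at y, so q at z, i.e. Rxz.
The converse is a direct semantic check.
Frame condition: forall x forall y forall z (Rxy & Ryz -> Rxz).

transitivity: forall x forall y forall z (Rxy & Ryz -> Rxz)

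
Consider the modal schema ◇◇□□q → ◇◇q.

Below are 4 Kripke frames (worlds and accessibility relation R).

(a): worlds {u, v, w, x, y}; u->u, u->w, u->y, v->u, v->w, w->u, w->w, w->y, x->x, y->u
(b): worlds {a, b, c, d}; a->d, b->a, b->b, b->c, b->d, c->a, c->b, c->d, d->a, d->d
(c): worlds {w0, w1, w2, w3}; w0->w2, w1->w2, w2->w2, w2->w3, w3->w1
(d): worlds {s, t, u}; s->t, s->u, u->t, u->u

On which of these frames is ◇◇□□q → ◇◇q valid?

(a), (b), (c)

Frame correspondent (Sahlqvist): ∀x ∀y (xR²y → ∃w (yR²w ∧ xR²w)) — i.e. a generalized confluence (Geach) condition.
(a): satisfies the condition.
(b): satisfies the condition.
(c): satisfies the condition.
(d): fails — sR²t but no w with tR²w and sR²w.
Valid on: (a), (b), (c).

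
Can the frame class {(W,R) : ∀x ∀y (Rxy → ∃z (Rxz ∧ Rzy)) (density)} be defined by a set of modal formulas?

Yes: it is density, defined by the C4 schema □□p → □p.
Suppose □□p→□p is valid. Take Rxy and set V(p)={w : xR²w}. Then □□p at x, so □p at x, so p at y, i.e. ∃z(Rxz∧Rzy).

Yes — defined by □□p → □p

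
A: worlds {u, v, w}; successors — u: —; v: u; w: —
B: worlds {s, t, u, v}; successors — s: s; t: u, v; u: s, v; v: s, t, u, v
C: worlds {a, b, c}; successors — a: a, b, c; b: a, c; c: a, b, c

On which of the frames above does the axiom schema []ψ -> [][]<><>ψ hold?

A, C

Frame correspondent (Sahlqvist): forall x forall z (x R^2 z -> exists w (xRw & z R^2 w)) — i.e. a generalized confluence (Geach) condition.
A: condition met.
B: fails — tR²s but no w with tRw and sR²w.
C: condition met.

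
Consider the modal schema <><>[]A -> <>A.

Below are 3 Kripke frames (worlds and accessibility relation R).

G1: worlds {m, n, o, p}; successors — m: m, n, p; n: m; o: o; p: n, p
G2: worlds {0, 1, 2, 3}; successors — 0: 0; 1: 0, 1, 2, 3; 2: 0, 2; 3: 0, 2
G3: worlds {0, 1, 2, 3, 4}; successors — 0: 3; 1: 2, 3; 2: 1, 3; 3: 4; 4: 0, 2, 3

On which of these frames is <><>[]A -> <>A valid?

This is the axiom for a generalized confluence (Geach) condition; its first-order frame correspondent is forall x forall y (x R^2 y -> exists w (yRw & xRw)).
G1: fails — nR²p but no w with pRw and nRw.
G2: ✓.
G3: fails — 1R²3 but no w with 3Rw and 1Rw.
Valid on: G2.

G2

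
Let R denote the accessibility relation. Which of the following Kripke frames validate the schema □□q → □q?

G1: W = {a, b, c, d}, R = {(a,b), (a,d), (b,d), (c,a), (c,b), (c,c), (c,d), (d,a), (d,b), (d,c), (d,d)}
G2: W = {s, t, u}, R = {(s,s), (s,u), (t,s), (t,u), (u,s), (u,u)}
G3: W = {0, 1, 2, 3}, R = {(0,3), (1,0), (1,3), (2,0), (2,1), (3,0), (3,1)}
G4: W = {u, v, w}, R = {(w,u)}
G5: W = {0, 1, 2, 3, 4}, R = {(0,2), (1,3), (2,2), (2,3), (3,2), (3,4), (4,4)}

Frame correspondent (Sahlqvist): ∀x ∀y (Rxy → ∃z (Rxz ∧ Rzy)) — i.e. density.
G1: ✓.
G2: ✓.
G3: fails — R31 but no z with R3z and Rz1.
G4: fails — Rwu but no z with Rwz and Rzu.
G5: fails — R13 but no z with R1z and Rz3.

G1, G2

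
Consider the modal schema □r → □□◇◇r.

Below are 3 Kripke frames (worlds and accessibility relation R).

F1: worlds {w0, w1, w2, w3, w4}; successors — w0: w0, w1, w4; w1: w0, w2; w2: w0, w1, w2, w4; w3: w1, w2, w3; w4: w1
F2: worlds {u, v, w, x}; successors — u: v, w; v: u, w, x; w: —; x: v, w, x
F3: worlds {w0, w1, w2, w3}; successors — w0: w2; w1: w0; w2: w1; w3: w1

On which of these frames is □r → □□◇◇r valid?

F1, F3

Frame correspondent (Sahlqvist): ∀x ∀z (xR²z → ∃w (xRw ∧ zR²w)) — i.e. a generalized confluence (Geach) condition.
F1: condition met.
F2: fails — uR²w but no t with uRt and wR²t.
F3: condition met.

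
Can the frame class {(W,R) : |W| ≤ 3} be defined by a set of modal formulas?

If a class were modally definable it would be closed under disjoint unions (Goldblatt–Thomason).
Any modal formula valid on each of 4 disjoint one-world frames is valid on their disjoint union (validity is preserved under disjoint unions). Each one-world frame has |W|=1≤3, but the union has |W|=4.
Hence having at most 3 worlds is not modally definable.

Not modally definable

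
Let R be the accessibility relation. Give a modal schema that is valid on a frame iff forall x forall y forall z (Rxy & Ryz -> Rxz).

A defining formula is □ψ → □□ψ (the 4 axiom).

□ψ → □□ψ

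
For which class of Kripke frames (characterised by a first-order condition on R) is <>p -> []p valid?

Suppose ◇p→□p is valid. Take Rxy, Rxz and set V(p)={y}. Then ◇p at x, so □p at x, so p at z, i.e. z=y.
Conversely, on a frame with partial functionality the schema holds at every world under every valuation.
So the correspondent is partial functionality.

partial functionality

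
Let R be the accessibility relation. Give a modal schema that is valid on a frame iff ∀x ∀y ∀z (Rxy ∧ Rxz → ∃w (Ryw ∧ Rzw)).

The condition is convergence. The .2 schema ◇□p → □◇p defines it.
Suppose ◇□p→□◇p is valid. Take Rxy, Rxz and set V(p)={w : Ryw}. Then □p at y so ◇□p at x, so □◇p at x, so ◇p at z, giving w with Rzw and Ryw.

◇□p → □◇p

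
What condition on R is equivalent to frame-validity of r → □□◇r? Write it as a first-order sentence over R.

∀x ∀z (xR²z → ∃w (x = w ∧ zRw))

This is a Sahlqvist (Geach-type) schema ◇^0□^0r → □^2◇^1r.
Minimal-valuation argument: fix x; take any y with xR^0y and any z with xR^2z. Set V(r) to the set of worlds R-reachable from y in exactly 0 steps. Then □^0r holds at y, so the antecedent holds at x; validity forces ◇^1r at z, giving a w with zR^1w and yR^0w.
First-order correspondent: ∀x ∀z (xR²z → ∃w (x = w ∧ zRw)).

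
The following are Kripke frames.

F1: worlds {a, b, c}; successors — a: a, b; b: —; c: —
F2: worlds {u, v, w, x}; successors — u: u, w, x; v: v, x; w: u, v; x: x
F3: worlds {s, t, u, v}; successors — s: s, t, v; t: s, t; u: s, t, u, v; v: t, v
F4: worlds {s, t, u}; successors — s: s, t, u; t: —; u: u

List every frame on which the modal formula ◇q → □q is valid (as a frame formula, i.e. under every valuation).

Frame correspondent (Sahlqvist): ∀x ∀y ∀z (Rxy ∧ Rxz → y = z) — i.e. partial functionality.
F1: fails — a sees both a and b.
F2: fails — u sees both u and w.
F3: fails — s sees both s and t.
F4: fails — s sees both s and t.

none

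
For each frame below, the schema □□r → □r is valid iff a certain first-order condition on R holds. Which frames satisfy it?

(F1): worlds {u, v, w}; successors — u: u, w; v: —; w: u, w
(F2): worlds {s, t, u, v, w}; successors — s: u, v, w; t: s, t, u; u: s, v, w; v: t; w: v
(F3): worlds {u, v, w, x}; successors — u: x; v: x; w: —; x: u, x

This is the axiom for density; its first-order frame correspondent is ∀x ∀y (Rxy → ∃z (Rxz ∧ Rzy)).
(F1): ✓.
(F2): fails — Rus but no z with Ruz and Rzs.
(F3): ✓.
Valid on: (F1), (F3).

(F1), (F3)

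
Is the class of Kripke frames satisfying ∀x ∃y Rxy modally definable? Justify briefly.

This is a Sahlqvist condition; the D axiom □q → ◇q defines it.
Suppose □q→◇q is valid. At any x set V(q)=W. Then □q at x, so ◇q at x, so x has a successor.

Definable; □q → ◇q defines it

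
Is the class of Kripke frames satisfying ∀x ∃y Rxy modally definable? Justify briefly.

The condition is seriality. A defining modal formula is □q → ◇q.

Yes, by □q → ◇q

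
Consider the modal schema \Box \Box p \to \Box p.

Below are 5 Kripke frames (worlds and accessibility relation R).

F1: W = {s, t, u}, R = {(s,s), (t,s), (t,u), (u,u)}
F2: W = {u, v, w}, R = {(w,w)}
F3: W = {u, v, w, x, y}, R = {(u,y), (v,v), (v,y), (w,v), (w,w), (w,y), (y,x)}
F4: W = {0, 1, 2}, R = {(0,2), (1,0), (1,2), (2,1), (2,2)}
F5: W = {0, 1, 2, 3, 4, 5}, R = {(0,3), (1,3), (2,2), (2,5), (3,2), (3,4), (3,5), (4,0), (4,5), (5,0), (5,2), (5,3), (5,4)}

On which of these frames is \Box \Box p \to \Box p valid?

The schema corresponds to density: \forall x \forall y (Rxy \to \exists z (Rxz \wedge Rzy)).
F1: ✓.
F2: ✓.
F3: fails — Ryx but no z with Ryz and Rzx.
F4: fails — R10 but no z with R1z and Rz0.
F5: fails — R45 but no z with R4z and Rz5.

F1, F2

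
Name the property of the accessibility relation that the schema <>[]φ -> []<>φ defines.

Suppose ◇□φ→□◇φ is valid. Take Rxy, Rxz and set V(φ)={w : Ryw}. Then □φ at y so ◇□φ at x, so □◇φ at x, so ◇φ at z, giving w with Rzw and Ryw.
The converse is a direct semantic check.
Frame condition: forall x forall y forall z (Rxy & Rxz -> exists w (Ryw & Rzw)).

convergence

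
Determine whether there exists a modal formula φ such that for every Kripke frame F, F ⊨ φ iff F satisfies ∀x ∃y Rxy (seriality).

Definable; □r → ◇r defines it

The condition is seriality. A defining modal formula is □r → ◇r.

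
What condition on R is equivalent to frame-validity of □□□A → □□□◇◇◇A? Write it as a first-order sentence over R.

∀x ∀z (xR³z → ∃w (xR³w ∧ zR³w))

This is a Sahlqvist (Geach-type) schema ◇^0□^3A → □^3◇^3A.
First-order correspondent: ∀x ∀z (xR³z → ∃w (xR³w ∧ zR³w)).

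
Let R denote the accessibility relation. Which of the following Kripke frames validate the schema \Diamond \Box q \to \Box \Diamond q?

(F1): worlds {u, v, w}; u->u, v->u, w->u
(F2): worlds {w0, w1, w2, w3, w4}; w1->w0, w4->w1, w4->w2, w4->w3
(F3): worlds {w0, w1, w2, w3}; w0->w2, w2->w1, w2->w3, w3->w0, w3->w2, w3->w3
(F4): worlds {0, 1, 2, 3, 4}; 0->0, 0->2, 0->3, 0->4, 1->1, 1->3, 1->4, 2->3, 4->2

This is the axiom for convergence; its first-order frame correspondent is \forall x \forall y \forall z (Rxy \wedge Rxz \to \exists w (Ryw \wedge Rzw)).
(F1): holds.
(F2): fails — Rw1w0 and Rw1w0 but w0 and w0 have no common successor.
(F3): fails — Rw2w1 and Rw2w1 but w1 and w1 have no common successor.
(F4): fails — R00 and R03 but 0 and 3 have no common successor.

(F1)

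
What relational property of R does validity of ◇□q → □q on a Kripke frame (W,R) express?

Equivalently (dual form): ◇q → □◇q.
Suppose ◇q→□◇q is valid. Take Rxy, Rxz and set V(q)={y}. Then ◇q at x, so □◇q at x, so ◇q at z, so some w with Rzw has q; w=y, i.e. Rzy. By symmetry of the argument, Ryz.

The Euclidean property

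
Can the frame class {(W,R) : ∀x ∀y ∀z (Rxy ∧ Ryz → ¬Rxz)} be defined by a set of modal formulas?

Modal frame validity is preserved under surjective bounded morphisms.
The 3-cycle (worlds w0,w1,w2 with w0→w1→w2→w0) is intransitive. Mapping every world to a single reflexive point • is a surjective bounded morphism; the reflexive point is not intransitive (R••∧R•• but R••).
So the class is not modally definable.

Not definable by any modal formula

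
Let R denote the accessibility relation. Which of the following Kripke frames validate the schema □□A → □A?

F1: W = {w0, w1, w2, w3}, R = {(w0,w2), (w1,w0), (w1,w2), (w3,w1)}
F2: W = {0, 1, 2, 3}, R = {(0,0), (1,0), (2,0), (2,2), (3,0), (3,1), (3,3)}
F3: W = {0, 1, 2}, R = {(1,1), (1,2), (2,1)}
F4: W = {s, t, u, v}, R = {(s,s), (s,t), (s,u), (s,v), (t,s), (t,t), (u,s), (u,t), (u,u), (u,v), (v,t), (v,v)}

F2, F3, F4

Frame correspondent (Sahlqvist): ∀x ∀y (Rxy → ∃z (Rxz ∧ Rzy)) — i.e. density.
F1: fails — Rw0w2 but no z with Rw0z and Rzw2.
F2: condition met.
F3: condition met.
F4: condition met.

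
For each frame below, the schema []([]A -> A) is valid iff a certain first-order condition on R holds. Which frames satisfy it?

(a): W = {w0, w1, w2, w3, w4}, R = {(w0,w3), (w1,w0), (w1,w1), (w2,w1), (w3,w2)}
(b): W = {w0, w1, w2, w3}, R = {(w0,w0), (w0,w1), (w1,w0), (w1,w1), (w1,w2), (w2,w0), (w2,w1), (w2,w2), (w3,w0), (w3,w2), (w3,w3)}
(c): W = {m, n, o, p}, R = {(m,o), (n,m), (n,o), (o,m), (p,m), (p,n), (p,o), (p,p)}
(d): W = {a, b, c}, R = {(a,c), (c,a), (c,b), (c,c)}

Frame correspondent (Sahlqvist): forall x forall y (Rxy -> Ryy) — i.e. shift-reflexivity.
(a): fails — Rw1w0 but not Rw0w0.
(b): condition met.
(c): fails — Rom but not Rmm.
(d): fails — Rca but not Raa.

(b)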